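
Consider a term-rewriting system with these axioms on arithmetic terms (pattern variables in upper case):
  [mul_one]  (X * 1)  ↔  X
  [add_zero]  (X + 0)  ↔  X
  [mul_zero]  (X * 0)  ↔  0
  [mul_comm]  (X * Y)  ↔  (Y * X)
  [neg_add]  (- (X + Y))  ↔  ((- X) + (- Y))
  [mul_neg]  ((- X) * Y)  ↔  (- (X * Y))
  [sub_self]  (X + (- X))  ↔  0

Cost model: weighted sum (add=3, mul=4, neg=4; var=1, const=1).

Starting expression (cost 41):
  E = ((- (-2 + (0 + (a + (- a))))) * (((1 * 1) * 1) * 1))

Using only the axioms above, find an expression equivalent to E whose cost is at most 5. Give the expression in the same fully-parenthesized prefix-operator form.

step 1: sub_self (→) rewrites (a + (- a)) into 0, now ((- (-2 + (0 + 0))) * (((1 * 1) * 1) * 1))
step 2: mul_one (→) rewrites ((1 * 1) * 1) into (1 * 1), now ((- (-2 + (0 + 0))) * ((1 * 1) * 1))
step 3: mul_one (→) rewrites ((1 * 1) * 1) into (1 * 1), now ((- (-2 + (0 + 0))) * (1 * 1))
step 4: mul_one (→) rewrites (1 * 1) into 1, now ((- (-2 + (0 + 0))) * 1)
step 5: mul_one (→) rewrites ((- (-2 + (0 + 0))) * 1) into (- (-2 + (0 + 0)))
step 6: add_zero (→) rewrites (0 + 0) into 0, now (- (-2 + 0))
step 7: add_zero (→) rewrites (-2 + 0) into -2, reaching cost 5 (bound 5)

(- -2)   [cost 5]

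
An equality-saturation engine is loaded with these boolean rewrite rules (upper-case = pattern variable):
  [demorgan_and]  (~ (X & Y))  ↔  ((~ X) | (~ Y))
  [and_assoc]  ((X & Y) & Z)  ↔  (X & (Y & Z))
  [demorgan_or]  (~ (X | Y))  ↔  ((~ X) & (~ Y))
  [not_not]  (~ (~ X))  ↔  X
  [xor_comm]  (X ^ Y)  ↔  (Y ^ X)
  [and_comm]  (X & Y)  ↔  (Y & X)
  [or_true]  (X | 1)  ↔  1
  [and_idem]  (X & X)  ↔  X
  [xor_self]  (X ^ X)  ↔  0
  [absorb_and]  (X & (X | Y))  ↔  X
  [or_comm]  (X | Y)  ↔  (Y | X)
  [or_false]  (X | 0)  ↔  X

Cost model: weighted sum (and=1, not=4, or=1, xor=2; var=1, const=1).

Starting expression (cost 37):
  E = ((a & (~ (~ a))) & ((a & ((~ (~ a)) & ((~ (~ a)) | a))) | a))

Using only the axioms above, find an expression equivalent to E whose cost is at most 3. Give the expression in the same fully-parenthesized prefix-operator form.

(a & a)   [cost 3]

step 1: absorb_and (→) rewrites ((~ (~ a)) & ((~ (~ a)) | a)) into (~ (~ a)), now ((a & (~ (~ a))) & ((a & (~ (~ a))) | a))
step 2: absorb_and (→) rewrites ((a & (~ (~ a))) & ((a & (~ (~ a))) | a)) into (a & (~ (~ a)))
step 3: not_not (→) rewrites (~ (~ a)) into a, reaching cost 3 (bound 3)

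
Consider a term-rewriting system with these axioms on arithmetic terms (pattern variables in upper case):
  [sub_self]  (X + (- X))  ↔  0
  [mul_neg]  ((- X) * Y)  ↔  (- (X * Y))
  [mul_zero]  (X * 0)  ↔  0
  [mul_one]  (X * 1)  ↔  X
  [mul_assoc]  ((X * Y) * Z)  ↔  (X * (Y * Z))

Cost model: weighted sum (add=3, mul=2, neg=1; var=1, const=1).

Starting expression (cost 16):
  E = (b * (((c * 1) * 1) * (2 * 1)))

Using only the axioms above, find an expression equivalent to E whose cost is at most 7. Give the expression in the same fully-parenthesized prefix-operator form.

(b * (c * 2))   [cost 7]

(1) ((c * 1) * 1)  =[mul_one →]=  (c * 1)    ⊢ (b * ((c * 1) * (2 * 1)))
(2) (c * 1)  =[mul_one →]=  c    ⊢ (b * (c * (2 * 1)))
(3) (2 * 1)  =[mul_one →]=  2    ⊢ cost 7, within 7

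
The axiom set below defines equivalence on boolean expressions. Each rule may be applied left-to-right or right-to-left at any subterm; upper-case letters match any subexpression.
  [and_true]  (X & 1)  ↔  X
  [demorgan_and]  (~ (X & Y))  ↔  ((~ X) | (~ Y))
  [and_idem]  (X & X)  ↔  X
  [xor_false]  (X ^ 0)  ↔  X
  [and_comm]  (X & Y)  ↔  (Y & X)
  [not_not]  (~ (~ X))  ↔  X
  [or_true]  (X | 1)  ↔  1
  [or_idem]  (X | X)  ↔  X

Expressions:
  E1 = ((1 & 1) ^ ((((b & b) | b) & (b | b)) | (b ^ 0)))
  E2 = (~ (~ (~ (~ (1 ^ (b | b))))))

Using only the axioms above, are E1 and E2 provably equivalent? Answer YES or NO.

YES

1. [and_idem →] (b & b)  →  b;  E1 = ((1 & 1) ^ (((b | b) & (b | b)) | (b ^ 0)))
2. [and_idem →] ((b | b) & (b | b))  →  (b | b);  E1 = ((1 & 1) ^ ((b | b) | (b ^ 0)))
3. [xor_false →] (b ^ 0)  →  b;  E1 = ((1 & 1) ^ ((b | b) | b))
4. [and_true →] (1 & 1)  →  1;  E1 = (1 ^ ((b | b) | b))
5. [or_idem →] (b | b)  →  b;  E1 = (1 ^ (b | b))
6. [or_idem →] (b | b)  →  b;  E1 = (1 ^ b)
7. [not_not ←] (1 ^ b)  →  (~ (~ (1 ^ b)))
8. [or_idem ←] b  →  (b | b);  E1 = (~ (~ (1 ^ (b | b))))
9. [not_not ←] (1 ^ (b | b))  →  (~ (~ (1 ^ (b | b))));  this is E2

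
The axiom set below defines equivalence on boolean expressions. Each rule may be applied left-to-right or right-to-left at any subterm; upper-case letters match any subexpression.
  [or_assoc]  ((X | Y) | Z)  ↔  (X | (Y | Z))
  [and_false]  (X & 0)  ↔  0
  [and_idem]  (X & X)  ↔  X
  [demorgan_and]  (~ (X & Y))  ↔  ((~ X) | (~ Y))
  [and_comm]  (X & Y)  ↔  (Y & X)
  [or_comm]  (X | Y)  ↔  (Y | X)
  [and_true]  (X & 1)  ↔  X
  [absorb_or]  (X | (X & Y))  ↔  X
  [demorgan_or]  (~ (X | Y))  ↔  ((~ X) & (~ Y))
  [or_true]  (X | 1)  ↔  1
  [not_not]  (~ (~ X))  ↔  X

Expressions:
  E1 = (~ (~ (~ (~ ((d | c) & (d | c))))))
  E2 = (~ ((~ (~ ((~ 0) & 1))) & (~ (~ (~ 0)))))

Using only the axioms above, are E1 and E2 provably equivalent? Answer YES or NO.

NO

Every axiom is a valid identity, so a rewrite proof would force E1 and E2 to agree under every assignment.
At c=0, d=1: E1 = 1 but E2 = 0; they differ, so no derivation exists.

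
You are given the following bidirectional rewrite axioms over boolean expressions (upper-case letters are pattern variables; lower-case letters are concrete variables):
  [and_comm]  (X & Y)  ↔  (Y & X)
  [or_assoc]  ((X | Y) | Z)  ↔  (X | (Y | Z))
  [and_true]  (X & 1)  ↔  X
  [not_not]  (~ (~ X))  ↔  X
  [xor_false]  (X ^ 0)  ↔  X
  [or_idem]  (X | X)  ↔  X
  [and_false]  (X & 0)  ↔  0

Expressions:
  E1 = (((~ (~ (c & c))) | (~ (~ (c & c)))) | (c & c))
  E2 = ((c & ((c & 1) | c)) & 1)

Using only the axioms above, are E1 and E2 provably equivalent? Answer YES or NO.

YES

(1) ((~ (~ (c & c))) | (~ (~ (c & c))))  =[or_idem →]=  (~ (~ (c & c)))    ⊢ ((~ (~ (c & c))) | (c & c))
(2) (~ (~ (c & c)))  =[not_not →]=  (c & c)    ⊢ ((c & c) | (c & c))
(3) ((c & c) | (c & c))  =[or_idem →]=  (c & c)
(4) (c & c)  =[and_true ←]=  ((c & c) & 1)
(5) c  =[or_idem ←]=  (c | c)    ⊢ ((c & (c | c)) & 1)
(6) c  =[and_true ←]=  (c & 1)    ⊢ E2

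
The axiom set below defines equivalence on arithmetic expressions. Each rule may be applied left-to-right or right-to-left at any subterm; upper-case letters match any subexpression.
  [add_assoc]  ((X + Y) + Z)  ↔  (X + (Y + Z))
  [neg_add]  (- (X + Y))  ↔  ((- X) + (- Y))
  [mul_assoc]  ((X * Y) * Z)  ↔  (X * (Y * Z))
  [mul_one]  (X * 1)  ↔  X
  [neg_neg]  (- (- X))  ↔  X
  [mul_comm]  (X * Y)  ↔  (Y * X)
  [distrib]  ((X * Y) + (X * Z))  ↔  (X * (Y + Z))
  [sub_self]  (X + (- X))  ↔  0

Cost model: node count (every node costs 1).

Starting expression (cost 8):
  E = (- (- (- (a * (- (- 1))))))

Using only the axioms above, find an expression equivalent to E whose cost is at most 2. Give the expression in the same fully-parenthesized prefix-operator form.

step 1: neg_neg (→) rewrites (- (- (- (a * (- (- 1)))))) into (- (a * (- (- 1))))
step 2: neg_neg (→) rewrites (- (- 1)) into 1, now (- (a * 1))
step 3: mul_one (→) rewrites (a * 1) into a, reaching cost 2 (bound 2)

(- a)   [cost 2]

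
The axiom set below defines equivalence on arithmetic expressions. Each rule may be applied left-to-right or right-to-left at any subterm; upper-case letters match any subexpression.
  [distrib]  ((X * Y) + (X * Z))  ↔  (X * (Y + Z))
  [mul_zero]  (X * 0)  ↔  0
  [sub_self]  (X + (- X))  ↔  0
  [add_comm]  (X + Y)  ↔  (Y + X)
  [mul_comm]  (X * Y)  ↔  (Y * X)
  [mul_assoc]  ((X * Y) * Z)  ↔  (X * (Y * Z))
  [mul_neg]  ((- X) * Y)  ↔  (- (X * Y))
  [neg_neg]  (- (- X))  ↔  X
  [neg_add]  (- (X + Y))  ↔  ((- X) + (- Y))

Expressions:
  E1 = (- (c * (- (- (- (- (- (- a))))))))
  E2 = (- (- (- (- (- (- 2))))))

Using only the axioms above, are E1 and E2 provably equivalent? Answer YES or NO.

The axioms are sound identities: if E1 ↔* E2 then E1 and E2 evaluate identically under any assignment.
Under a=0, c=0: E1 evaluates to 0, E2 to 2. Distinct ⇒ no rewrite sequence connects them.

NO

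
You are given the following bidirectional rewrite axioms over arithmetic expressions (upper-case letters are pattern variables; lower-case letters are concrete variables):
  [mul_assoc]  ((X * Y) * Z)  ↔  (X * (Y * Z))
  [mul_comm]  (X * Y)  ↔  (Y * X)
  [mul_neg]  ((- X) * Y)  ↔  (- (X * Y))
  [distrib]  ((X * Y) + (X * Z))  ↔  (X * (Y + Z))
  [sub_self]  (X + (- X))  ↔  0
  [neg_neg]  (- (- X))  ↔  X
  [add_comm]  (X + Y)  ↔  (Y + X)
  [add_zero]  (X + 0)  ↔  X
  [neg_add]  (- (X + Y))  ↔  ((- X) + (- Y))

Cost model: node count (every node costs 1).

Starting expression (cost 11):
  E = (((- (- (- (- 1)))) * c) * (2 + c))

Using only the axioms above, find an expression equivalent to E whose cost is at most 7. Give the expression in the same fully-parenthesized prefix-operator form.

1. [neg_neg →] (- (- (- 1)))  →  (- 1);  E = (((- (- 1)) * c) * (2 + c))
2. [neg_neg →] (- (- 1))  →  1;  cost 7 ≤ 7, done

((1 * c) * (2 + c))   [cost 7]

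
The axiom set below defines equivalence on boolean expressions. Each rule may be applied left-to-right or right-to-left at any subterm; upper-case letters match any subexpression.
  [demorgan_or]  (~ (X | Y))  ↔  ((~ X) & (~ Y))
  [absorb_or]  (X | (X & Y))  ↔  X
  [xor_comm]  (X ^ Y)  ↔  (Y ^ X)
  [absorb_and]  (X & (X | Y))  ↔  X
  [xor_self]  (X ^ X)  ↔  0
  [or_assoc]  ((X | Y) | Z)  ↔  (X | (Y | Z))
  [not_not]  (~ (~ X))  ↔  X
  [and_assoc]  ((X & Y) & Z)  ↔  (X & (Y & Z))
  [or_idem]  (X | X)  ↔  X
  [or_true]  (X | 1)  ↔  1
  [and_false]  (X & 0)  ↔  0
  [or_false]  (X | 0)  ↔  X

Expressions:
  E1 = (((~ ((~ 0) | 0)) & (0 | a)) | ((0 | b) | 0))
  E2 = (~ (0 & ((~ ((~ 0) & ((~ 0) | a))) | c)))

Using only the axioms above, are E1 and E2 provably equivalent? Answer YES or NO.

Every axiom is a valid identity, so a rewrite proof would force E1 and E2 to agree under every assignment.
At a=0, b=0, c=0: E1 = 0 but E2 = 1; they differ, so no derivation exists.

NO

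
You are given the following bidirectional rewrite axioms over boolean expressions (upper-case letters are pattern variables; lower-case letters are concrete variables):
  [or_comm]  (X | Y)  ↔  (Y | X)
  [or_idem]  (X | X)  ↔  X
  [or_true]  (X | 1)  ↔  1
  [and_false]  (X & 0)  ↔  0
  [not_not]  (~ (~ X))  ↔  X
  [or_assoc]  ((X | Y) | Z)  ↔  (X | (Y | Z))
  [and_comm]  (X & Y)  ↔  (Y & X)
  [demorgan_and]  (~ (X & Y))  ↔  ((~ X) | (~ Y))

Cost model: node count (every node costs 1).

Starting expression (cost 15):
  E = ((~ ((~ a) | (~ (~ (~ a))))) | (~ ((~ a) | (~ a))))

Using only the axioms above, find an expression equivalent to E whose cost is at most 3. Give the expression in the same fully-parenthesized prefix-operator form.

step 1: not_not (→) rewrites (~ (~ (~ a))) into (~ a), now ((~ ((~ a) | (~ a))) | (~ ((~ a) | (~ a))))
step 2: or_idem (→) rewrites ((~ ((~ a) | (~ a))) | (~ ((~ a) | (~ a)))) into (~ ((~ a) | (~ a)))
step 3: or_idem (→) rewrites ((~ a) | (~ a)) into (~ a), reaching cost 3 (bound 3)

(~ (~ a))   [cost 3]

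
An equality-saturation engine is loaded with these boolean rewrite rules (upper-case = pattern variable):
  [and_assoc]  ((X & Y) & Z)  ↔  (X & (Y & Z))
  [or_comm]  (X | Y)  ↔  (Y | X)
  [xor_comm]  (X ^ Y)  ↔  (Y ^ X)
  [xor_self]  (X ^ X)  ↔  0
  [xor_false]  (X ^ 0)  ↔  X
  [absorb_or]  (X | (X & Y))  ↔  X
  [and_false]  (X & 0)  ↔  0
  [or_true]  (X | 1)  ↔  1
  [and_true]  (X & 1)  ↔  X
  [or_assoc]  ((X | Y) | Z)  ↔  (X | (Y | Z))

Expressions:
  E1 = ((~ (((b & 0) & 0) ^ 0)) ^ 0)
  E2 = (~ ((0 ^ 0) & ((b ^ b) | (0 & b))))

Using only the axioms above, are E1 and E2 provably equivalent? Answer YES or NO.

1. [and_false →] (b & 0)  →  0;  E1 = ((~ ((0 & 0) ^ 0)) ^ 0)
2. [xor_false →] ((~ ((0 & 0) ^ 0)) ^ 0)  →  (~ ((0 & 0) ^ 0))
3. [xor_false →] ((0 & 0) ^ 0)  →  (0 & 0);  E1 = (~ (0 & 0))
4. [xor_self ←] 0  →  (0 ^ 0);  E1 = (~ ((0 ^ 0) & 0))
5. [absorb_or ←] 0  →  (0 | (0 & b));  E1 = (~ ((0 ^ 0) & (0 | (0 & b))))
6. [xor_self ←] 0  →  (b ^ b);  this is E2

YES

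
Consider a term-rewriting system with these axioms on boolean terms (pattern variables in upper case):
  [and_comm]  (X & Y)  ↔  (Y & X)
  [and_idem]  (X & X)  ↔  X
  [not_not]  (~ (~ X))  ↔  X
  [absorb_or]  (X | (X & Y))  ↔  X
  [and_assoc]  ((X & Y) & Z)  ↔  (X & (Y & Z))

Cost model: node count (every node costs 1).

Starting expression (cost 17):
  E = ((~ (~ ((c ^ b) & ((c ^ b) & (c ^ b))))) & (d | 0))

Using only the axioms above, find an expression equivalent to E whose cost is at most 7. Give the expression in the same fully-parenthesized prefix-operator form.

((c ^ b) & (d | 0))   [cost 7]

1. [and_idem →] ((c ^ b) & (c ^ b))  →  (c ^ b);  E = ((~ (~ ((c ^ b) & (c ^ b)))) & (d | 0))
2. [not_not →] (~ (~ ((c ^ b) & (c ^ b))))  →  ((c ^ b) & (c ^ b));  E = (((c ^ b) & (c ^ b)) & (d | 0))
3. [and_idem →] ((c ^ b) & (c ^ b))  →  (c ^ b);  cost 7 ≤ 7, done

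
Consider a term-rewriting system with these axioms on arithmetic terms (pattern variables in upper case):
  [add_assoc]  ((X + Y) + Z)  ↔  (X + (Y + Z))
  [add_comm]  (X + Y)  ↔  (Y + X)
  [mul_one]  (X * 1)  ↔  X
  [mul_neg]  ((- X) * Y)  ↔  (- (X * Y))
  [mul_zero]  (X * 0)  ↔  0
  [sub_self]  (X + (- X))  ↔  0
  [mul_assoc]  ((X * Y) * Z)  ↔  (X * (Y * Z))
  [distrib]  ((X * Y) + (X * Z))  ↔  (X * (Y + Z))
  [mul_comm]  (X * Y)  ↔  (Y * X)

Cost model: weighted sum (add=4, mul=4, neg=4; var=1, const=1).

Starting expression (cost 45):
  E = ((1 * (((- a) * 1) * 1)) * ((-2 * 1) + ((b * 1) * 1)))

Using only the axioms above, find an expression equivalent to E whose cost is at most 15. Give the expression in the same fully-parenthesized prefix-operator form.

(1) (((- a) * 1) * 1)  =[mul_one →]=  ((- a) * 1)    ⊢ ((1 * ((- a) * 1)) * ((-2 * 1) + ((b * 1) * 1)))
(2) (1 * ((- a) * 1))  =[mul_comm →]=  (((- a) * 1) * 1)    ⊢ ((((- a) * 1) * 1) * ((-2 * 1) + ((b * 1) * 1)))
(3) (b * 1)  =[mul_one →]=  b    ⊢ ((((- a) * 1) * 1) * ((-2 * 1) + (b * 1)))
(4) (((- a) * 1) * 1)  =[mul_one →]=  ((- a) * 1)    ⊢ (((- a) * 1) * ((-2 * 1) + (b * 1)))
(5) (b * 1)  =[mul_one →]=  b    ⊢ (((- a) * 1) * ((-2 * 1) + b))
(6) ((- a) * 1)  =[mul_one →]=  (- a)    ⊢ ((- a) * ((-2 * 1) + b))
(7) (-2 * 1)  =[mul_one →]=  -2    ⊢ cost 15, within 15

((- a) * (-2 + b))   [cost 15]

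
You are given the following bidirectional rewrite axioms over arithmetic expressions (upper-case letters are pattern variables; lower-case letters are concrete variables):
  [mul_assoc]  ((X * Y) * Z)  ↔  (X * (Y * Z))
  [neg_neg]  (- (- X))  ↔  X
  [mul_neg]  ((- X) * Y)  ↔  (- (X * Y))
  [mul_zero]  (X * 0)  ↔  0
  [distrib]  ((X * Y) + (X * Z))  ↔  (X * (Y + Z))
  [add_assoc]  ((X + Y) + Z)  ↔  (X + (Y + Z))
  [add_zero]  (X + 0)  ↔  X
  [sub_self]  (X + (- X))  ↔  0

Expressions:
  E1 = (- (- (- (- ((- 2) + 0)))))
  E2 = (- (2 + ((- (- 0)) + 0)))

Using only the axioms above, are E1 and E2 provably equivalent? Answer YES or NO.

1. [add_zero →] ((- 2) + 0)  →  (- 2);  E1 = (- (- (- (- (- 2)))))
2. [neg_neg →] (- (- (- 2)))  →  (- 2);  E1 = (- (- (- 2)))
3. [neg_neg →] (- (- (- 2)))  →  (- 2)
4. [add_zero ←] 2  →  (2 + 0);  E1 = (- (2 + 0))
5. [neg_neg ←] 0  →  (- (- 0));  E1 = (- (2 + (- (- 0))))
6. [add_zero ←] (- (- 0))  →  ((- (- 0)) + 0);  this is E2

YES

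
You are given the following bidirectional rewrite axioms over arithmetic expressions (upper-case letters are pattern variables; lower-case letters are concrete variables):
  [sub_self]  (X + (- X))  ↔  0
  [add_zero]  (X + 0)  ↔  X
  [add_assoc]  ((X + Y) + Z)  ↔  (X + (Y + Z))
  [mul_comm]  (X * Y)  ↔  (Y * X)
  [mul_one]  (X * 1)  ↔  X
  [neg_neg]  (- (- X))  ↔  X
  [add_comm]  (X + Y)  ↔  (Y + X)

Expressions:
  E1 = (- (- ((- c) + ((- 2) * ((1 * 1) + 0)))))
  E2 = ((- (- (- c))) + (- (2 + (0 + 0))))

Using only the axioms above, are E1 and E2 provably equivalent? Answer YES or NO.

1. [neg_neg →] (- (- ((- c) + ((- 2) * ((1 * 1) + 0)))))  →  ((- c) + ((- 2) * ((1 * 1) + 0)))
2. [mul_one →] (1 * 1)  →  1;  E1 = ((- c) + ((- 2) * (1 + 0)))
3. [add_zero →] (1 + 0)  →  1;  E1 = ((- c) + ((- 2) * 1))
4. [mul_one →] ((- 2) * 1)  →  (- 2);  E1 = ((- c) + (- 2))
5. [neg_neg ←] (- c)  →  (- (- (- c)));  E1 = ((- (- (- c))) + (- 2))
6. [add_zero ←] 2  →  (2 + 0);  E1 = ((- (- (- c))) + (- (2 + 0)))
7. [add_zero ←] 0  →  (0 + 0);  this is E2

YES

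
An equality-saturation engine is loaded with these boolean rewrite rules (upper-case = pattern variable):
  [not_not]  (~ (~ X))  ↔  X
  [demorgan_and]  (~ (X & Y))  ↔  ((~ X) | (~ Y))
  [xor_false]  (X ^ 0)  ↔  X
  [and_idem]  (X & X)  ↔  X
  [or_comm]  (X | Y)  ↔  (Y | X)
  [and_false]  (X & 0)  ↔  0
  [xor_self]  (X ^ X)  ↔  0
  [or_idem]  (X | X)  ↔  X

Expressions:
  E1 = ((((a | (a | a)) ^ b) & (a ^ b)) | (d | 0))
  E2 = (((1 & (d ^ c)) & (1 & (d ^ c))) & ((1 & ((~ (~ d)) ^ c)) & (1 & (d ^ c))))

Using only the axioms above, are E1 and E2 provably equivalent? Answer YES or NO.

All listed rules preserve value, hence provable equivalence implies equal values everywhere; look for a separating assignment.
a=0, b=0, c=1, d=0 gives E1 ↦ 0, E2 ↦ 1; values differ ⇒ not provably equivalent.

NO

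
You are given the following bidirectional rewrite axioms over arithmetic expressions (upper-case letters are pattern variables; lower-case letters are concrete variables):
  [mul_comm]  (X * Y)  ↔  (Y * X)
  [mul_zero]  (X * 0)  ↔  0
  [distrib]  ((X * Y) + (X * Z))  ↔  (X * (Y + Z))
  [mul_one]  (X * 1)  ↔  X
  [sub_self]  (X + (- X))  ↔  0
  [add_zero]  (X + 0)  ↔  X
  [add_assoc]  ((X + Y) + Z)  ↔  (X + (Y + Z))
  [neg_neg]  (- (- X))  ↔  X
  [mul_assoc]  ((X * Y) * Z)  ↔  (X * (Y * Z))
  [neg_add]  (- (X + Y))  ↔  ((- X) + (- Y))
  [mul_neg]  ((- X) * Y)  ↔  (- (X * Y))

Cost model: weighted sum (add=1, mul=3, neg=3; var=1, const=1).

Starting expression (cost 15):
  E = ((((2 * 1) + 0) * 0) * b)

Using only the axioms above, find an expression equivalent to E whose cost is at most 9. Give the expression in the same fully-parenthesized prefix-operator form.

((2 * 0) * b)   [cost 9]

1. [add_zero →] ((2 * 1) + 0)  →  (2 * 1);  E = (((2 * 1) * 0) * b)
2. [mul_one →] (2 * 1)  →  2;  cost 9 ≤ 9, done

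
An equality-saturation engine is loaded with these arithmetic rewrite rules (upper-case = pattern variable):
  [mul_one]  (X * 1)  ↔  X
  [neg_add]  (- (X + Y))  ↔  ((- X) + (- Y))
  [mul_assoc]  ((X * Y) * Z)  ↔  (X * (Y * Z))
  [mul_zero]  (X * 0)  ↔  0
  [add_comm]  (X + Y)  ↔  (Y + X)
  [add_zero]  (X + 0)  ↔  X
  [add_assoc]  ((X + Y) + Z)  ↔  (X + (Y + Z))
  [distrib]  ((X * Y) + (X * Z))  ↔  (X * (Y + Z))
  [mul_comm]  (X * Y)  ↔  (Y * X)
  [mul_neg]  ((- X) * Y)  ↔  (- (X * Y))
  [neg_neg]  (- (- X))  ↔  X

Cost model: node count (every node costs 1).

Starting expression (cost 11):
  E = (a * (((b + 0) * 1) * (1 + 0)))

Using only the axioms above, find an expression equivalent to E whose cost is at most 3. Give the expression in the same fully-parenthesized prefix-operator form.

1. [mul_one →] ((b + 0) * 1)  →  (b + 0);  E = (a * ((b + 0) * (1 + 0)))
2. [add_zero →] (1 + 0)  →  1;  E = (a * ((b + 0) * 1))
3. [add_zero →] (b + 0)  →  b;  E = (a * (b * 1))
4. [mul_one →] (b * 1)  →  b;  cost 3 ≤ 3, done

(a * b)   [cost 3]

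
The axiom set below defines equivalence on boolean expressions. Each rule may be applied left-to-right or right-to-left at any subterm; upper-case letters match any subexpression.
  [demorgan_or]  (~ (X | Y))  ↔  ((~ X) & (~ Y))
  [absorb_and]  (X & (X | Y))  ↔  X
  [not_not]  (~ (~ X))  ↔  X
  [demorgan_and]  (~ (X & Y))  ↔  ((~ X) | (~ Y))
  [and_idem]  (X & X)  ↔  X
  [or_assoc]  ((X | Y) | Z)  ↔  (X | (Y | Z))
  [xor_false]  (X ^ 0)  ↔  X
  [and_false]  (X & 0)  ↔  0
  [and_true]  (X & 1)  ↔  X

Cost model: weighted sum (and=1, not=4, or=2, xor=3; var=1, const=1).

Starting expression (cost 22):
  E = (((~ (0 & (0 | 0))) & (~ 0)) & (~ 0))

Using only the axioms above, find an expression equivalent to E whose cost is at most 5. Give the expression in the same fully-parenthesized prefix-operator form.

(~ 0)   [cost 5]

1. [absorb_and →] (0 & (0 | 0))  →  0;  E = (((~ 0) & (~ 0)) & (~ 0))
2. [and_idem →] ((~ 0) & (~ 0))  →  (~ 0);  E = ((~ 0) & (~ 0))
3. [and_idem →] ((~ 0) & (~ 0))  →  (~ 0);  cost 5 ≤ 5, done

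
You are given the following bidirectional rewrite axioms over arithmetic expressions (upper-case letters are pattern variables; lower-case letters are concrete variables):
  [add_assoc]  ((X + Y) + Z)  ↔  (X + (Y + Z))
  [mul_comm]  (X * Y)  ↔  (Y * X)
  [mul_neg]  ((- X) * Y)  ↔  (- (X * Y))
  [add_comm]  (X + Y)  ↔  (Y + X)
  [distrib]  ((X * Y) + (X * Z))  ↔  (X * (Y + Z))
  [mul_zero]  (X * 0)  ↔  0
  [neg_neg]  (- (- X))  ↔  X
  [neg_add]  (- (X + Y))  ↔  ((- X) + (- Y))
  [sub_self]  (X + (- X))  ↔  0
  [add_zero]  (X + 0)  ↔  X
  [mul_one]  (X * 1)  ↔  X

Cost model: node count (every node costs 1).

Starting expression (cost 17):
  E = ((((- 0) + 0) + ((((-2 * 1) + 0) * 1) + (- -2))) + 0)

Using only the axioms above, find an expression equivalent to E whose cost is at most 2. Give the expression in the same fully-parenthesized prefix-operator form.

(- 0)   [cost 2]

1. [add_zero →] ((-2 * 1) + 0)  →  (-2 * 1);  E = ((((- 0) + 0) + (((-2 * 1) * 1) + (- -2))) + 0)
2. [add_zero →] ((- 0) + 0)  →  (- 0);  E = (((- 0) + (((-2 * 1) * 1) + (- -2))) + 0)
3. [add_zero →] (((- 0) + (((-2 * 1) * 1) + (- -2))) + 0)  →  ((- 0) + (((-2 * 1) * 1) + (- -2)))
4. [mul_one →] ((-2 * 1) * 1)  →  (-2 * 1);  E = ((- 0) + ((-2 * 1) + (- -2)))
5. [mul_one →] (-2 * 1)  →  -2;  E = ((- 0) + (-2 + (- -2)))
6. [sub_self →] (-2 + (- -2))  →  0;  E = ((- 0) + 0)
7. [add_zero →] ((- 0) + 0)  →  (- 0);  cost 2 ≤ 2, done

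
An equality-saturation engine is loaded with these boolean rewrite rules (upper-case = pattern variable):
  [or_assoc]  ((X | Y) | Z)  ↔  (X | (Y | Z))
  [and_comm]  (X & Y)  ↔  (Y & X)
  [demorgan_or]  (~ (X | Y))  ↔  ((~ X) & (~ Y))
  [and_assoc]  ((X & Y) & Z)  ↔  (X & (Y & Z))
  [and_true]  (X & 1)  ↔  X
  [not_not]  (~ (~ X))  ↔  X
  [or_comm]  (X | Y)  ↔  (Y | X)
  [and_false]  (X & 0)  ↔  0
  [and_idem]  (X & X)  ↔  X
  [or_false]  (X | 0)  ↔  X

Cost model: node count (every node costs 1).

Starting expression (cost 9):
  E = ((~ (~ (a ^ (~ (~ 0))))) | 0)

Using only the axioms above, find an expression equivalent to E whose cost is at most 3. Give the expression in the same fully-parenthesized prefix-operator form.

step 1: or_false (→) rewrites ((~ (~ (a ^ (~ (~ 0))))) | 0) into (~ (~ (a ^ (~ (~ 0)))))
step 2: not_not (→) rewrites (~ (~ (a ^ (~ (~ 0))))) into (a ^ (~ (~ 0)))
step 3: not_not (→) rewrites (~ (~ 0)) into 0, reaching cost 3 (bound 3)

(a ^ 0)   [cost 3]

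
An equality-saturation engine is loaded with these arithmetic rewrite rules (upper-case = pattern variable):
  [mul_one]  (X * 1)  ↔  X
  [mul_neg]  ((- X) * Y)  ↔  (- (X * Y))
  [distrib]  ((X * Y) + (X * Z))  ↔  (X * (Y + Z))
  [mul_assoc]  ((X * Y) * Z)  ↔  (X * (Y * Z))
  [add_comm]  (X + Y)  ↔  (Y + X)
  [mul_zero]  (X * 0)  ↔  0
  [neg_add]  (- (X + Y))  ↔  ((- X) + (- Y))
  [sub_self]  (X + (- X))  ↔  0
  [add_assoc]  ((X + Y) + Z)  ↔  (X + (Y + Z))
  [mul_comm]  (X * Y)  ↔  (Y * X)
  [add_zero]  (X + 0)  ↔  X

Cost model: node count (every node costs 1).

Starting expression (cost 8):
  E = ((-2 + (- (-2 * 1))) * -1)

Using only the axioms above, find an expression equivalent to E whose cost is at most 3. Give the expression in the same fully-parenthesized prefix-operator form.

1. [mul_one →] (-2 * 1)  →  -2;  E = ((-2 + (- -2)) * -1)
2. [sub_self →] (-2 + (- -2))  →  0;  cost 3 ≤ 3, done

(0 * -1)   [cost 3]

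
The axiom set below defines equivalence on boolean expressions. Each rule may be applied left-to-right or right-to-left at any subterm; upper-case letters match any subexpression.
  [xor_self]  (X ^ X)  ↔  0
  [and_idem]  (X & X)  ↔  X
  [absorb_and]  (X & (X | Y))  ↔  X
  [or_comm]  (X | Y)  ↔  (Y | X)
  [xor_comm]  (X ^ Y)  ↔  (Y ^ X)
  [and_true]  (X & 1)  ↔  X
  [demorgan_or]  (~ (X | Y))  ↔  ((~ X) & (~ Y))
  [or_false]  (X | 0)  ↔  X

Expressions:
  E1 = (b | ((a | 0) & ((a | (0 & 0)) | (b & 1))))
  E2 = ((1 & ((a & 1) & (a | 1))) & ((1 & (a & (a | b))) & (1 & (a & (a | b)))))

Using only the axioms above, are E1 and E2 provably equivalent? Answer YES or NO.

All listed rules preserve value, hence provable equivalence implies equal values everywhere; look for a separating assignment.
a=0, b=1 gives E1 ↦ 1, E2 ↦ 0; values differ ⇒ not provably equivalent.

NO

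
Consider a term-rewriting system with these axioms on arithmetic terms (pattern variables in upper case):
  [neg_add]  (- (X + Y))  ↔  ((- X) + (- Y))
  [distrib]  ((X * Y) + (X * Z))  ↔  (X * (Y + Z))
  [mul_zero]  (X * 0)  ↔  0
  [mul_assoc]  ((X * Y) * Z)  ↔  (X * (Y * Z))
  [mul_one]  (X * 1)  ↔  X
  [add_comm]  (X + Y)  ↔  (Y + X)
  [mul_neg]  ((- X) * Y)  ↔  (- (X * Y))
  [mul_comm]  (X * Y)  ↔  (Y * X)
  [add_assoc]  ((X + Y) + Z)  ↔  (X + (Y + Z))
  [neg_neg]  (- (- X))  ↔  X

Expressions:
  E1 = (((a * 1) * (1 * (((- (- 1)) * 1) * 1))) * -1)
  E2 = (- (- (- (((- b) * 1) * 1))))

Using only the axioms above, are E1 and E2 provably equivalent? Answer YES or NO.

NO

All listed rules preserve value, hence provable equivalence implies equal values everywhere; look for a separating assignment.
a=0, b=1 gives E1 ↦ 0, E2 ↦ 1; values differ ⇒ not provably equivalent.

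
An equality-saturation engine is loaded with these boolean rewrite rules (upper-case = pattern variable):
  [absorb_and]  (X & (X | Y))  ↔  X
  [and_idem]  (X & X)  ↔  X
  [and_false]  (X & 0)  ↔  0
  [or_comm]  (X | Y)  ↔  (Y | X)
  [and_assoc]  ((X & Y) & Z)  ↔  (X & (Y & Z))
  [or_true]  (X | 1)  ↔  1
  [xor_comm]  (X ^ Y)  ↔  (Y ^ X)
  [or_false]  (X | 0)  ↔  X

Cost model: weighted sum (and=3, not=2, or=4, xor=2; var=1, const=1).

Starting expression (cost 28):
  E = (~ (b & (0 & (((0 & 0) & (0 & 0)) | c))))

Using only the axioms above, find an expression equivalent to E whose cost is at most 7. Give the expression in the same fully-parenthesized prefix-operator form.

1. [and_idem →] ((0 & 0) & (0 & 0))  →  (0 & 0);  E = (~ (b & (0 & ((0 & 0) | c))))
2. [and_idem →] (0 & 0)  →  0;  E = (~ (b & (0 & (0 | c))))
3. [absorb_and →] (0 & (0 | c))  →  0;  cost 7 ≤ 7, done

(~ (b & 0))   [cost 7]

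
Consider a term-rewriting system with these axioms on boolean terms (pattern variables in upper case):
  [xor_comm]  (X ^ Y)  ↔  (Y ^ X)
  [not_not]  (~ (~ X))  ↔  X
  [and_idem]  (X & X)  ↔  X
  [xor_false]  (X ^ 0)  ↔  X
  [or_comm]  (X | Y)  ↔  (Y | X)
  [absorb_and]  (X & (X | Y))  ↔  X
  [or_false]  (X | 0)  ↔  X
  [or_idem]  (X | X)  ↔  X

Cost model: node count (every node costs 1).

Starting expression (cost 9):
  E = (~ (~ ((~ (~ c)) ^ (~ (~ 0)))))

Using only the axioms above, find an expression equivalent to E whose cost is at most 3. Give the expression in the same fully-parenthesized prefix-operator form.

1. [not_not →] (~ (~ ((~ (~ c)) ^ (~ (~ 0)))))  →  ((~ (~ c)) ^ (~ (~ 0)))
2. [not_not →] (~ (~ c))  →  c;  E = (c ^ (~ (~ 0)))
3. [not_not →] (~ (~ 0))  →  0;  cost 3 ≤ 3, done

(c ^ 0)   [cost 3]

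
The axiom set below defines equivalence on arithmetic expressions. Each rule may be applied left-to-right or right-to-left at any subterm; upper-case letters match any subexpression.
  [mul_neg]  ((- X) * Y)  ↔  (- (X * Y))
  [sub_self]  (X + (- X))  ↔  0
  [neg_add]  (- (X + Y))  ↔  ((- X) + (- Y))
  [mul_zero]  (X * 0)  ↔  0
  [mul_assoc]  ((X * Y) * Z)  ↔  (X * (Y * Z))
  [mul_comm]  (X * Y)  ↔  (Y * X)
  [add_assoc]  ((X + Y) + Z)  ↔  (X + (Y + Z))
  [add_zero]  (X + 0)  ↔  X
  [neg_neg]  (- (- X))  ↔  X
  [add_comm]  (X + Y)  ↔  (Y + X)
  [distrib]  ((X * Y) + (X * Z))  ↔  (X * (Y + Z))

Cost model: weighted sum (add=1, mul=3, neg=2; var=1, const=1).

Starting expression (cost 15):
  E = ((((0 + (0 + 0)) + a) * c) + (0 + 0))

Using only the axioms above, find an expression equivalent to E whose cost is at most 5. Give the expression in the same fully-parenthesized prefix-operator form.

(a * c)   [cost 5]

1. [add_zero →] (0 + 0)  →  0;  E = ((((0 + 0) + a) * c) + (0 + 0))
2. [add_zero →] (0 + 0)  →  0;  E = (((0 + a) * c) + (0 + 0))
3. [add_comm →] (0 + a)  →  (a + 0);  E = (((a + 0) * c) + (0 + 0))
4. [add_zero →] (0 + 0)  →  0;  E = (((a + 0) * c) + 0)
5. [add_zero →] (a + 0)  →  a;  E = ((a * c) + 0)
6. [add_zero →] ((a * c) + 0)  →  (a * c);  cost 5 ≤ 5, done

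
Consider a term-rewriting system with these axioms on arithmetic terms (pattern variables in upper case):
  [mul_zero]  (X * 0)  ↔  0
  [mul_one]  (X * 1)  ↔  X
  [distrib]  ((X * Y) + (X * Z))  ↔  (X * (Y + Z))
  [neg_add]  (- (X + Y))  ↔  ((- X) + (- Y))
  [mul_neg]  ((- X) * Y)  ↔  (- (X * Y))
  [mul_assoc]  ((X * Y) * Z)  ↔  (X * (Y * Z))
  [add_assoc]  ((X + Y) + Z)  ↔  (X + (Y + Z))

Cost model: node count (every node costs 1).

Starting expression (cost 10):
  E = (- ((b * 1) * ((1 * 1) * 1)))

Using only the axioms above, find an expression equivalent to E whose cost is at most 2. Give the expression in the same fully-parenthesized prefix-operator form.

step 1: mul_one (→) rewrites (1 * 1) into 1, now (- ((b * 1) * (1 * 1)))
step 2: mul_one (→) rewrites (1 * 1) into 1, now (- ((b * 1) * 1))
step 3: mul_one (→) rewrites ((b * 1) * 1) into (b * 1), now (- (b * 1))
step 4: mul_one (→) rewrites (b * 1) into b, reaching cost 2 (bound 2)

(- b)   [cost 2]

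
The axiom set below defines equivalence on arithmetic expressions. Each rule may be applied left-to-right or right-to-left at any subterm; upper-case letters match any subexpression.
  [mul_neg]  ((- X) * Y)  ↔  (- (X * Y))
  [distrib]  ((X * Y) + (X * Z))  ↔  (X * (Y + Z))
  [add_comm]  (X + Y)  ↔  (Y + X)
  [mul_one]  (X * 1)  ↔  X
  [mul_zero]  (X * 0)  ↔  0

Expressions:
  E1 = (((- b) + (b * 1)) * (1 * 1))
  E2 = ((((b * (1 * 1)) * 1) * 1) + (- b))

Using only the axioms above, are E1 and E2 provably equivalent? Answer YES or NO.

(1) (b * 1)  =[mul_one →]=  b    ⊢ (((- b) + b) * (1 * 1))
(2) (1 * 1)  =[mul_one →]=  1    ⊢ (((- b) + b) * 1)
(3) (((- b) + b) * 1)  =[mul_one →]=  ((- b) + b)
(4) ((- b) + b)  =[add_comm →]=  (b + (- b))
(5) b  =[mul_one ←]=  (b * 1)    ⊢ ((b * 1) + (- b))
(6) (b * 1)  =[mul_one ←]=  ((b * 1) * 1)    ⊢ (((b * 1) * 1) + (- b))
(7) ((b * 1) * 1)  =[mul_one ←]=  (((b * 1) * 1) * 1)    ⊢ ((((b * 1) * 1) * 1) + (- b))
(8) 1  =[mul_one ←]=  (1 * 1)    ⊢ E2

YES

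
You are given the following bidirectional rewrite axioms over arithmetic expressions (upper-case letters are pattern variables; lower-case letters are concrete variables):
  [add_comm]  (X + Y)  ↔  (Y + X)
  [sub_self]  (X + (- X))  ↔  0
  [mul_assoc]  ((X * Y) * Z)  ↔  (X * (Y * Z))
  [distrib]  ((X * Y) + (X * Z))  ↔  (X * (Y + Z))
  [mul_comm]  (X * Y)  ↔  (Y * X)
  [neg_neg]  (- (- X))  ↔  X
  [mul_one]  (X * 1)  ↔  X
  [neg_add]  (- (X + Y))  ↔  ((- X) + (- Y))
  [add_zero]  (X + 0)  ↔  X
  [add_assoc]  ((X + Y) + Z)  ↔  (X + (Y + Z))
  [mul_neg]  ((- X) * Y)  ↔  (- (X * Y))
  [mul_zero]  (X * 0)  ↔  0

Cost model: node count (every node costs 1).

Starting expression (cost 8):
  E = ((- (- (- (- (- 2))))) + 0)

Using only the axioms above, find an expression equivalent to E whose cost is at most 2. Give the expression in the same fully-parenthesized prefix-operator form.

(- 2)   [cost 2]

(1) (- (- (- (- 2))))  =[neg_neg →]=  (- (- 2))    ⊢ ((- (- (- 2))) + 0)
(2) (- (- (- 2)))  =[neg_neg →]=  (- 2)    ⊢ ((- 2) + 0)
(3) ((- 2) + 0)  =[add_zero →]=  (- 2)    ⊢ cost 2, within 2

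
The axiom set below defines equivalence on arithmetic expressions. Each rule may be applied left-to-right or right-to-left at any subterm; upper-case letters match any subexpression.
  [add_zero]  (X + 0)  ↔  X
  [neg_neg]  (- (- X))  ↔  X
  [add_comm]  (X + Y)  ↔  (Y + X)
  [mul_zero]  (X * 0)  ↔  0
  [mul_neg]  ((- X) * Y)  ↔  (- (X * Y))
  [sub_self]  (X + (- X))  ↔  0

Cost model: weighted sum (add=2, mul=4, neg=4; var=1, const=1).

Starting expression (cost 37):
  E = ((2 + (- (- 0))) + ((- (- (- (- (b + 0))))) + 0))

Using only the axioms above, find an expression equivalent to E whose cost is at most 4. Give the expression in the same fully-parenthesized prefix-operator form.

step 1: neg_neg (→) rewrites (- (- (- (- (b + 0))))) into (- (- (b + 0))), now ((2 + (- (- 0))) + ((- (- (b + 0))) + 0))
step 2: neg_neg (→) rewrites (- (- (b + 0))) into (b + 0), now ((2 + (- (- 0))) + ((b + 0) + 0))
step 3: neg_neg (→) rewrites (- (- 0)) into 0, now ((2 + 0) + ((b + 0) + 0))
step 4: add_comm (→) rewrites ((2 + 0) + ((b + 0) + 0)) into (((b + 0) + 0) + (2 + 0))
step 5: add_zero (→) rewrites ((b + 0) + 0) into (b + 0), now ((b + 0) + (2 + 0))
step 6: add_zero (→) rewrites (2 + 0) into 2, now ((b + 0) + 2)
step 7: add_zero (→) rewrites (b + 0) into b, reaching cost 4 (bound 4)

(b + 2)   [cost 4]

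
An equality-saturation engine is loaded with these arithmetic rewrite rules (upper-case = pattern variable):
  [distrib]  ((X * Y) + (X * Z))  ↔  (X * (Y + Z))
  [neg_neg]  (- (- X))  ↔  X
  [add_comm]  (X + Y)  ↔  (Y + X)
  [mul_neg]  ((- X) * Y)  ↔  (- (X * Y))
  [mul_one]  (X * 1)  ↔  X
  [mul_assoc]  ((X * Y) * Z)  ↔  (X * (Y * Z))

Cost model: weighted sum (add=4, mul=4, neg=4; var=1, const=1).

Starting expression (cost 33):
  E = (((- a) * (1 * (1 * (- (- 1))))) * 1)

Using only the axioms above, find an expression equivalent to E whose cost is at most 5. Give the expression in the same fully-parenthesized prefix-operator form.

(- a)   [cost 5]

step 1: neg_neg (→) rewrites (- (- 1)) into 1, now (((- a) * (1 * (1 * 1))) * 1)
step 2: mul_one (→) rewrites (1 * 1) into 1, now (((- a) * (1 * 1)) * 1)
step 3: mul_one (→) rewrites (1 * 1) into 1, now (((- a) * 1) * 1)
step 4: mul_one (→) rewrites (((- a) * 1) * 1) into ((- a) * 1)
step 5: mul_one (→) rewrites ((- a) * 1) into (- a), reaching cost 5 (bound 5)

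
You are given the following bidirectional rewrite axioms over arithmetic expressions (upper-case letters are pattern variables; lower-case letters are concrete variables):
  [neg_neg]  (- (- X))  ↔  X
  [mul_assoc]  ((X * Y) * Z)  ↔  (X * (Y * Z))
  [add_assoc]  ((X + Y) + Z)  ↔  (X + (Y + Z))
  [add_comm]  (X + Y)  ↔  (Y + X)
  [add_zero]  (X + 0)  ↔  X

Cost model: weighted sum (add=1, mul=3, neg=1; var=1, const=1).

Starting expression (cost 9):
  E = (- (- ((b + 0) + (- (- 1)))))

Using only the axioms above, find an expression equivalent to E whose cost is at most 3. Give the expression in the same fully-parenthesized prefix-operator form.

step 1: neg_neg (→) rewrites (- (- 1)) into 1, now (- (- ((b + 0) + 1)))
step 2: add_zero (→) rewrites (b + 0) into b, now (- (- (b + 1)))
step 3: neg_neg (→) rewrites (- (- (b + 1))) into (b + 1), reaching cost 3 (bound 3)

(b + 1)   [cost 3]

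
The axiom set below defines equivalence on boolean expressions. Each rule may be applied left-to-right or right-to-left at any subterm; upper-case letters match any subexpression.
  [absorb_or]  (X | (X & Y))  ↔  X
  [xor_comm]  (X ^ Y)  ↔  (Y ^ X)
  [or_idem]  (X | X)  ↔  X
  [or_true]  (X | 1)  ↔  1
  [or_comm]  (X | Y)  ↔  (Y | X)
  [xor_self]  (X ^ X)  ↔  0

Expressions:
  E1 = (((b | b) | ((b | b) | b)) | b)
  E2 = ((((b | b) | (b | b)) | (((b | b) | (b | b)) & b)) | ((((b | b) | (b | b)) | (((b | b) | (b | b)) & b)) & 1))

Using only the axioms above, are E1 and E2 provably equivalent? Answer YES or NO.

YES

(1) (b | b)  =[or_idem →]=  b    ⊢ (((b | b) | (b | b)) | b)
(2) ((b | b) | (b | b))  =[or_idem →]=  (b | b)    ⊢ ((b | b) | b)
(3) (b | b)  =[or_idem →]=  b    ⊢ (b | b)
(4) (b | b)  =[or_idem ←]=  ((b | b) | (b | b))
(5) ((b | b) | (b | b))  =[absorb_or ←]=  (((b | b) | (b | b)) | (((b | b) | (b | b)) & b))
(6) (((b | b) | (b | b)) | (((b | b) | (b | b)) & b))  =[absorb_or ←]=  ((((b | b) | (b | b)) | (((b | b) | (b | b)) & b)) | ((((b | b) | (b | b)) | (((b | b) | (b | b)) & b)) & 1))    ⊢ E2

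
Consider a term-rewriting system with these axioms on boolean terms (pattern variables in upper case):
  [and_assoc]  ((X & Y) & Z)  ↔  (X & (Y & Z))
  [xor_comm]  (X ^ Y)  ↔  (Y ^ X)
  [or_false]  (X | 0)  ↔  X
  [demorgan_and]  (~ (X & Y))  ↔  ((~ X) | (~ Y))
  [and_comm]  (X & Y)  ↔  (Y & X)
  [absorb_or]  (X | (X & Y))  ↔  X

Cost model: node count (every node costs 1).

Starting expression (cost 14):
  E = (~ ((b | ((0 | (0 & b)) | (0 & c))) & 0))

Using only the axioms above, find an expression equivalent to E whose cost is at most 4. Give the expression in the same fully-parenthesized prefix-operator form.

(~ (b & 0))   [cost 4]

(1) (0 | (0 & b))  =[absorb_or →]=  0    ⊢ (~ ((b | (0 | (0 & c))) & 0))
(2) (0 | (0 & c))  =[absorb_or →]=  0    ⊢ (~ ((b | 0) & 0))
(3) (b | 0)  =[or_false →]=  b    ⊢ cost 4, within 4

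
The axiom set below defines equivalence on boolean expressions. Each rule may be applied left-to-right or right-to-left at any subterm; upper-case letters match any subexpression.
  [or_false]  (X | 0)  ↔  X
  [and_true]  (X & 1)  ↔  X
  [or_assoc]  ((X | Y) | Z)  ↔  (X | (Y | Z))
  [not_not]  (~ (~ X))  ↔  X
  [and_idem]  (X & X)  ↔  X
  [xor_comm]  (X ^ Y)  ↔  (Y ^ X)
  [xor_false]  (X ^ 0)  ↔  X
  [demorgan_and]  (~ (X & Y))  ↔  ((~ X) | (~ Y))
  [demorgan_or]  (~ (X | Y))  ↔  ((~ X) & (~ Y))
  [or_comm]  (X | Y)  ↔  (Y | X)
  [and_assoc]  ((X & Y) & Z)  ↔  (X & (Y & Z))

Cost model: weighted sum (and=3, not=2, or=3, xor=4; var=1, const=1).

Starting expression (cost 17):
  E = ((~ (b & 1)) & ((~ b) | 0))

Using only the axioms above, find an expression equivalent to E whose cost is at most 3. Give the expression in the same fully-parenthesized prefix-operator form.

(~ b)   [cost 3]

1. [or_false →] ((~ b) | 0)  →  (~ b);  E = ((~ (b & 1)) & (~ b))
2. [and_true →] (b & 1)  →  b;  E = ((~ b) & (~ b))
3. [and_idem →] ((~ b) & (~ b))  →  (~ b);  cost 3 ≤ 3, done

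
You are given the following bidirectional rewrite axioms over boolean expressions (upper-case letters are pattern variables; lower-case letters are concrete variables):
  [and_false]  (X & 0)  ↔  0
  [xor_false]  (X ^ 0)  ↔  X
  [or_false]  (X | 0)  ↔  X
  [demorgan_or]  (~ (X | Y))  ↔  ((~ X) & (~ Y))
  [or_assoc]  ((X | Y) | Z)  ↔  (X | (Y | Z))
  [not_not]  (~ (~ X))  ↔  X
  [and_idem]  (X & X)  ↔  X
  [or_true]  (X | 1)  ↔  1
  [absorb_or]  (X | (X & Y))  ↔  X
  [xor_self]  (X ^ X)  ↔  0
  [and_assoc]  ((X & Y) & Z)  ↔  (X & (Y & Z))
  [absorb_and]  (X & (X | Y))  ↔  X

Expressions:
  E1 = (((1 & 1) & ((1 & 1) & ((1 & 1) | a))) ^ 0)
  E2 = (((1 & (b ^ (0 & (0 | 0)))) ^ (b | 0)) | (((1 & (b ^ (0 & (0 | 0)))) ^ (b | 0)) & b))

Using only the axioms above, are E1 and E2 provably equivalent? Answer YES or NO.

NO

Every axiom is a valid identity, so a rewrite proof would force E1 and E2 to agree under every assignment.
At a=0, b=0: E1 = 1 but E2 = 0; they differ, so no derivation exists.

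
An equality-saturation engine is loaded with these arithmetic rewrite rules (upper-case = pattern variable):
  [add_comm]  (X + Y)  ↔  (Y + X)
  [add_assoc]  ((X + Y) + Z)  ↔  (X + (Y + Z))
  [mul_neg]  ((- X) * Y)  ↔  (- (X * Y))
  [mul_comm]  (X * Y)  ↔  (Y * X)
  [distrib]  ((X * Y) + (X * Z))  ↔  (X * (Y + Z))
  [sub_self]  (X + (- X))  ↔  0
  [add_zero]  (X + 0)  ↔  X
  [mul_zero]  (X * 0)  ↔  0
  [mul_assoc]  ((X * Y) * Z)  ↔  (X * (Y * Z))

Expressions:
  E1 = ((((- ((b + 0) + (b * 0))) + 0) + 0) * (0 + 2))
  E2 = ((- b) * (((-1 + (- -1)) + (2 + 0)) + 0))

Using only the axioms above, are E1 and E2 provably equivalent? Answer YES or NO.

(1) (((- ((b + 0) + (b * 0))) + 0) + 0)  =[add_zero →]=  ((- ((b + 0) + (b * 0))) + 0)    ⊢ (((- ((b + 0) + (b * 0))) + 0) * (0 + 2))
(2) (b + 0)  =[add_zero →]=  b    ⊢ (((- (b + (b * 0))) + 0) * (0 + 2))
(3) (b * 0)  =[mul_zero →]=  0    ⊢ (((- (b + 0)) + 0) * (0 + 2))
(4) ((- (b + 0)) + 0)  =[add_zero →]=  (- (b + 0))    ⊢ ((- (b + 0)) * (0 + 2))
(5) (0 + 2)  =[add_comm →]=  (2 + 0)    ⊢ ((- (b + 0)) * (2 + 0))
(6) (b + 0)  =[add_zero →]=  b    ⊢ ((- b) * (2 + 0))
(7) (2 + 0)  =[add_zero ←]=  ((2 + 0) + 0)    ⊢ ((- b) * ((2 + 0) + 0))
(8) 2  =[add_zero ←]=  (2 + 0)    ⊢ ((- b) * (((2 + 0) + 0) + 0))
(9) ((2 + 0) + 0)  =[add_comm →]=  (0 + (2 + 0))    ⊢ ((- b) * ((0 + (2 + 0)) + 0))
(10) 0  =[sub_self ←]=  (-1 + (- -1))    ⊢ ((- b) * ((0 + (2 + 0)) + (-1 + (- -1))))
(11) ((0 + (2 + 0)) + (-1 + (- -1)))  =[add_comm →]=  ((-1 + (- -1)) + (0 + (2 + 0)))    ⊢ ((- b) * ((-1 + (- -1)) + (0 + (2 + 0))))
(12) (0 + (2 + 0))  =[add_comm →]=  ((2 + 0) + 0)    ⊢ ((- b) * ((-1 + (- -1)) + ((2 + 0) + 0)))
(13) ((-1 + (- -1)) + ((2 + 0) + 0))  =[add_assoc ←]=  (((-1 + (- -1)) + (2 + 0)) + 0)    ⊢ E2

YES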